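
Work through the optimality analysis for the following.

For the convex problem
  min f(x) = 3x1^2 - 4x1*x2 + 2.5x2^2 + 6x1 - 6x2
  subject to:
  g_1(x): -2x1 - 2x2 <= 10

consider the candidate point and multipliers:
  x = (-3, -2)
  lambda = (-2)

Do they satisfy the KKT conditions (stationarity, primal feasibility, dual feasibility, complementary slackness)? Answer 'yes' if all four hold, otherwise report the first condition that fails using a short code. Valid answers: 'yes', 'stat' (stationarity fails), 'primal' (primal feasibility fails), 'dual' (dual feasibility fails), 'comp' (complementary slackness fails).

Gradient of f: grad f(x) = Q x + c = (-4, -4)
Constraint values g_i(x) = a_i^T x - b_i:
  g_1((-3, -2)) = 0
Stationarity residual: grad f(x) + sum_i lambda_i a_i = (0, 0)
  -> stationarity OK
Primal feasibility (all g_i <= 0): OK
Dual feasibility (all lambda_i >= 0): FAILS
Complementary slackness (lambda_i * g_i(x) = 0 for all i): OK

Verdict: the first failing condition is dual_feasibility -> dual.

dual


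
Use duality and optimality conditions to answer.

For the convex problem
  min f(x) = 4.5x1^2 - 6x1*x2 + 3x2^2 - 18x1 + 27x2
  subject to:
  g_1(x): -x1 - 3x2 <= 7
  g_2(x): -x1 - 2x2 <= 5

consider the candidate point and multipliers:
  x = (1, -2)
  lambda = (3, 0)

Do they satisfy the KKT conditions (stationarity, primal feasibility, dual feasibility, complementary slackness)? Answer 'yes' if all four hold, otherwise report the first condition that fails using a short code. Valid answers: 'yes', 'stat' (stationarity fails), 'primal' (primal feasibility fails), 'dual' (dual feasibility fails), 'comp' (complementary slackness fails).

Gradient of f: grad f(x) = Q x + c = (3, 9)
Constraint values g_i(x) = a_i^T x - b_i:
  g_1((1, -2)) = -2
  g_2((1, -2)) = -2
Stationarity residual: grad f(x) + sum_i lambda_i a_i = (0, 0)
  -> stationarity OK
Primal feasibility (all g_i <= 0): OK
Dual feasibility (all lambda_i >= 0): OK
Complementary slackness (lambda_i * g_i(x) = 0 for all i): FAILS

Verdict: the first failing condition is complementary_slackness -> comp.

comp


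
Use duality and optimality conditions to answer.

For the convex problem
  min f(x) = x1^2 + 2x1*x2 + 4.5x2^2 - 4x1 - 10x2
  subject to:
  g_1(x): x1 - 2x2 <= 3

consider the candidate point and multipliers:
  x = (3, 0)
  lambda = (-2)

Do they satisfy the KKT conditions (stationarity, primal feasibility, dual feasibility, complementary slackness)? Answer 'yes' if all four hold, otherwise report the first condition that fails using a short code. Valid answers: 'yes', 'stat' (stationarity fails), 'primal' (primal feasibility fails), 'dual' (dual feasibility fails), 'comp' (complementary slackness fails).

Gradient of f: grad f(x) = Q x + c = (2, -4)
Constraint values g_i(x) = a_i^T x - b_i:
  g_1((3, 0)) = 0
Stationarity residual: grad f(x) + sum_i lambda_i a_i = (0, 0)
  -> stationarity OK
Primal feasibility (all g_i <= 0): OK
Dual feasibility (all lambda_i >= 0): FAILS
Complementary slackness (lambda_i * g_i(x) = 0 for all i): OK

Verdict: the first failing condition is dual_feasibility -> dual.

dual


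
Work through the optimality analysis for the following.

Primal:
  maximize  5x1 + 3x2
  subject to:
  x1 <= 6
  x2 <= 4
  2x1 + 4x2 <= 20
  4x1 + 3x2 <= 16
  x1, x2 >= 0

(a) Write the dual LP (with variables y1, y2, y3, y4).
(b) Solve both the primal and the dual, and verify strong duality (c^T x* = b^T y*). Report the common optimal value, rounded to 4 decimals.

The standard primal-dual pair for 'max c^T x s.t. A x <= b, x >= 0' is:
  Dual:  min b^T y  s.t.  A^T y >= c,  y >= 0.

So the dual LP is:
  minimize  6y1 + 4y2 + 20y3 + 16y4
  subject to:
    y1 + 2y3 + 4y4 >= 5
    y2 + 4y3 + 3y4 >= 3
    y1, y2, y3, y4 >= 0

Solving the primal: x* = (4, 0).
  primal value c^T x* = 20.
Solving the dual: y* = (0, 0, 0, 1.25).
  dual value b^T y* = 20.
Strong duality: c^T x* = b^T y*. Confirmed.

20


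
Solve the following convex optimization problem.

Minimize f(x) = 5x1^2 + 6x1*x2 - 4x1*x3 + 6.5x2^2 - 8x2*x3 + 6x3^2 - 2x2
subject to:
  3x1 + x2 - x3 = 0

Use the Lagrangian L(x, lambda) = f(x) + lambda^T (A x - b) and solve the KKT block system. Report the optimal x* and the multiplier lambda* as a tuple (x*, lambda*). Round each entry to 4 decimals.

Form the Lagrangian:
  L(x, lambda) = (1/2) x^T Q x + c^T x + lambda^T (A x - b)
Stationarity (grad_x L = 0): Q x + c + A^T lambda = 0.
Primal feasibility: A x = b.

This gives the KKT block system:
  [ Q   A^T ] [ x     ]   [-c ]
  [ A    0  ] [ lambda ] = [ b ]

Solving the linear system:
  x*      = (-0.0431, 0.2892, 0.16)
  lambda* = (-0.2215)
  f(x*)   = -0.2892

x* = (-0.0431, 0.2892, 0.16), lambda* = (-0.2215)


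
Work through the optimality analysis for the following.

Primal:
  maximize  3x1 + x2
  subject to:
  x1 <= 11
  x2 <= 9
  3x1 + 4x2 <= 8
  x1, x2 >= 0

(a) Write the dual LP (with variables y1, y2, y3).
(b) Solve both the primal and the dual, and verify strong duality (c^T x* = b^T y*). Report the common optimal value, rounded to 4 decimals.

The standard primal-dual pair for 'max c^T x s.t. A x <= b, x >= 0' is:
  Dual:  min b^T y  s.t.  A^T y >= c,  y >= 0.

So the dual LP is:
  minimize  11y1 + 9y2 + 8y3
  subject to:
    y1 + 3y3 >= 3
    y2 + 4y3 >= 1
    y1, y2, y3 >= 0

Solving the primal: x* = (2.6667, 0).
  primal value c^T x* = 8.
Solving the dual: y* = (0, 0, 1).
  dual value b^T y* = 8.
Strong duality: c^T x* = b^T y*. Confirmed.

8


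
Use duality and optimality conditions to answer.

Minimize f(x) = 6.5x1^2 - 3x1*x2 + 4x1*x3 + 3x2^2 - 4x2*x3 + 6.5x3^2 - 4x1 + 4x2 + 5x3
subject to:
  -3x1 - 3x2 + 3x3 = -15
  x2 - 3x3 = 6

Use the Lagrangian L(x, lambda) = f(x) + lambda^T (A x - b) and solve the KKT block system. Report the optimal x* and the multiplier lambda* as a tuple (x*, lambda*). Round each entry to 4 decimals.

Form the Lagrangian:
  L(x, lambda) = (1/2) x^T Q x + c^T x + lambda^T (A x - b)
Stationarity (grad_x L = 0): Q x + c + A^T lambda = 0.
Primal feasibility: A x = b.

This gives the KKT block system:
  [ Q   A^T ] [ x     ]   [-c ]
  [ A    0  ] [ lambda ] = [ b ]

Solving the linear system:
  x*      = (2.0609, 1.4087, -1.5304)
  lambda* = (4.1478, 0.0522)
  f(x*)   = 25.8217

x* = (2.0609, 1.4087, -1.5304), lambda* = (4.1478, 0.0522)


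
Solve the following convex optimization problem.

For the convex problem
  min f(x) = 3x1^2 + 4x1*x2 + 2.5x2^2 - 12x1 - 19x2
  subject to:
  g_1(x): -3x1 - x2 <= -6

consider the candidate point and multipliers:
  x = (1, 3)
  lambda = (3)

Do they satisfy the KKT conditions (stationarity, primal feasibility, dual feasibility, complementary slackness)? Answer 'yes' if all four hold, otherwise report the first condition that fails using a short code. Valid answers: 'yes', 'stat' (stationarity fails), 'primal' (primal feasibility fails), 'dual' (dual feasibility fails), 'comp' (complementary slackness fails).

Gradient of f: grad f(x) = Q x + c = (6, 0)
Constraint values g_i(x) = a_i^T x - b_i:
  g_1((1, 3)) = 0
Stationarity residual: grad f(x) + sum_i lambda_i a_i = (-3, -3)
  -> stationarity FAILS
Primal feasibility (all g_i <= 0): OK
Dual feasibility (all lambda_i >= 0): OK
Complementary slackness (lambda_i * g_i(x) = 0 for all i): OK

Verdict: the first failing condition is stationarity -> stat.

stat


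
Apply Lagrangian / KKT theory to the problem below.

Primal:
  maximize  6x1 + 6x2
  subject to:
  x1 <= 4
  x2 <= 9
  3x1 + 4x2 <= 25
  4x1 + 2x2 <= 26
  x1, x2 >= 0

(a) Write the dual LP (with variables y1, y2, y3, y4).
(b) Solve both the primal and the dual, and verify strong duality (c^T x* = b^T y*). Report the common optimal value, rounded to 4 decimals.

The standard primal-dual pair for 'max c^T x s.t. A x <= b, x >= 0' is:
  Dual:  min b^T y  s.t.  A^T y >= c,  y >= 0.

So the dual LP is:
  minimize  4y1 + 9y2 + 25y3 + 26y4
  subject to:
    y1 + 3y3 + 4y4 >= 6
    y2 + 4y3 + 2y4 >= 6
    y1, y2, y3, y4 >= 0

Solving the primal: x* = (4, 3.25).
  primal value c^T x* = 43.5.
Solving the dual: y* = (1.5, 0, 1.5, 0).
  dual value b^T y* = 43.5.
Strong duality: c^T x* = b^T y*. Confirmed.

43.5


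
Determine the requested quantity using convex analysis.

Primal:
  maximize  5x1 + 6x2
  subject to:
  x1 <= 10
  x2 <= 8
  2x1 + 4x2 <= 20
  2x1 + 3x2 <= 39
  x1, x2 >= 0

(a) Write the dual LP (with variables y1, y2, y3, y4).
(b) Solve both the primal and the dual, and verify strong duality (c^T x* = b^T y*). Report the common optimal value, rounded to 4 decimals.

The standard primal-dual pair for 'max c^T x s.t. A x <= b, x >= 0' is:
  Dual:  min b^T y  s.t.  A^T y >= c,  y >= 0.

So the dual LP is:
  minimize  10y1 + 8y2 + 20y3 + 39y4
  subject to:
    y1 + 2y3 + 2y4 >= 5
    y2 + 4y3 + 3y4 >= 6
    y1, y2, y3, y4 >= 0

Solving the primal: x* = (10, 0).
  primal value c^T x* = 50.
Solving the dual: y* = (2, 0, 1.5, 0).
  dual value b^T y* = 50.
Strong duality: c^T x* = b^T y*. Confirmed.

50


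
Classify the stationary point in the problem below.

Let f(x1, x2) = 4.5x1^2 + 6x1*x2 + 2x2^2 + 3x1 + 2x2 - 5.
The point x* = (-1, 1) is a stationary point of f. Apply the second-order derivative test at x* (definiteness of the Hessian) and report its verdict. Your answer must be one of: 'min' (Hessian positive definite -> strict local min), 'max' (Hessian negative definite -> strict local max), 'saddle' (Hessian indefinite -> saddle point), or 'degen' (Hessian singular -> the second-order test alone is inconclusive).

Compute the Hessian H = grad^2 f:
  H = [[9, 6], [6, 4]]
Verify stationarity: grad f(x*) = H x* + g = (0, 0).
Eigenvalues of H: 0, 13.
H has a zero eigenvalue (singular; positive semidefinite but not definite), so H is neither positive definite, negative definite, nor indefinite. The second-order test alone is inconclusive -> degen.
(Indeed, f is constant along the null direction of H through x*, so x* is not a strict local extremum.)

degen


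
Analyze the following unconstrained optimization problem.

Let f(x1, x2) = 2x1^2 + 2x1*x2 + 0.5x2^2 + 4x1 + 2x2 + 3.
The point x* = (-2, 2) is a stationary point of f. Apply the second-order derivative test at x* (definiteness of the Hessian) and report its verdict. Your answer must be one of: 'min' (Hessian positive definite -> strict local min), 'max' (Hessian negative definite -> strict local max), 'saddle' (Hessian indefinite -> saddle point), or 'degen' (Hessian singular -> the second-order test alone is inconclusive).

Compute the Hessian H = grad^2 f:
  H = [[4, 2], [2, 1]]
Verify stationarity: grad f(x*) = H x* + g = (0, 0).
Eigenvalues of H: 0, 5.
H has a zero eigenvalue (singular; positive semidefinite but not definite), so H is neither positive definite, negative definite, nor indefinite. The second-order test alone is inconclusive -> degen.
(Indeed, f is constant along the null direction of H through x*, so x* is not a strict local extremum.)

degen


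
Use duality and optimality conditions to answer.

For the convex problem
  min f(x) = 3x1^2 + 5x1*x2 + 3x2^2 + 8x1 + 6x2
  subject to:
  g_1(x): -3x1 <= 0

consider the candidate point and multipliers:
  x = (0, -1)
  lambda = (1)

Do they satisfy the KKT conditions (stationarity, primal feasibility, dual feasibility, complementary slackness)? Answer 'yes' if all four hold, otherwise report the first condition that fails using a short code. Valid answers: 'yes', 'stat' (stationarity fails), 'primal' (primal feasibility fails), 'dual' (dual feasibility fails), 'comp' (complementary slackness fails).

Gradient of f: grad f(x) = Q x + c = (3, 0)
Constraint values g_i(x) = a_i^T x - b_i:
  g_1((0, -1)) = 0
Stationarity residual: grad f(x) + sum_i lambda_i a_i = (0, 0)
  -> stationarity OK
Primal feasibility (all g_i <= 0): OK
Dual feasibility (all lambda_i >= 0): OK
Complementary slackness (lambda_i * g_i(x) = 0 for all i): OK

Verdict: yes, KKT holds.

yes


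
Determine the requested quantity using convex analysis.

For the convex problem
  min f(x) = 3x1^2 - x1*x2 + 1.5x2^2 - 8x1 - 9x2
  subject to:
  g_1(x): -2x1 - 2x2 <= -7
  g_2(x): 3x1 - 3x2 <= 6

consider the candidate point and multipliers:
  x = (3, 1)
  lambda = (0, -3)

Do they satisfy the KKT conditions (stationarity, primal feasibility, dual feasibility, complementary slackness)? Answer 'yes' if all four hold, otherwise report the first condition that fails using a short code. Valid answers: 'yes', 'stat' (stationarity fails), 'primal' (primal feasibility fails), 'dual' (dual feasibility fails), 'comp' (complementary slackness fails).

Gradient of f: grad f(x) = Q x + c = (9, -9)
Constraint values g_i(x) = a_i^T x - b_i:
  g_1((3, 1)) = -1
  g_2((3, 1)) = 0
Stationarity residual: grad f(x) + sum_i lambda_i a_i = (0, 0)
  -> stationarity OK
Primal feasibility (all g_i <= 0): OK
Dual feasibility (all lambda_i >= 0): FAILS
Complementary slackness (lambda_i * g_i(x) = 0 for all i): OK

Verdict: the first failing condition is dual_feasibility -> dual.

dual


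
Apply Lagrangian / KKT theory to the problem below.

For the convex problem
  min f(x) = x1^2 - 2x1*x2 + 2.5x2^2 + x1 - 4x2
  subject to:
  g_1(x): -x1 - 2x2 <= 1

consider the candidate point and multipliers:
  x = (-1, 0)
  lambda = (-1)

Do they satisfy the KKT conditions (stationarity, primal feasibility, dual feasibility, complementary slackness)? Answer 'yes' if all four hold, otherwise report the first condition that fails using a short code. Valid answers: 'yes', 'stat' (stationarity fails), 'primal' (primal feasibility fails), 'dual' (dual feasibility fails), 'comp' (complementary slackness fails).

Gradient of f: grad f(x) = Q x + c = (-1, -2)
Constraint values g_i(x) = a_i^T x - b_i:
  g_1((-1, 0)) = 0
Stationarity residual: grad f(x) + sum_i lambda_i a_i = (0, 0)
  -> stationarity OK
Primal feasibility (all g_i <= 0): OK
Dual feasibility (all lambda_i >= 0): FAILS
Complementary slackness (lambda_i * g_i(x) = 0 for all i): OK

Verdict: the first failing condition is dual_feasibility -> dual.

dual


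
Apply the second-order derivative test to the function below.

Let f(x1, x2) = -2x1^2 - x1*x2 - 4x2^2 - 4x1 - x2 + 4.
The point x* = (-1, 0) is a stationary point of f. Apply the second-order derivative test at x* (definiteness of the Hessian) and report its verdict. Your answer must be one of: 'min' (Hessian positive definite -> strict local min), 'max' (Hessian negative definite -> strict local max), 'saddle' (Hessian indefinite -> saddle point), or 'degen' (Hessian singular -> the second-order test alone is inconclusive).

Compute the Hessian H = grad^2 f:
  H = [[-4, -1], [-1, -8]]
Verify stationarity: grad f(x*) = H x* + g = (0, 0).
Eigenvalues of H: -8.2361, -3.7639.
Both eigenvalues < 0, so H is negative definite -> x* is a strict local max.

max


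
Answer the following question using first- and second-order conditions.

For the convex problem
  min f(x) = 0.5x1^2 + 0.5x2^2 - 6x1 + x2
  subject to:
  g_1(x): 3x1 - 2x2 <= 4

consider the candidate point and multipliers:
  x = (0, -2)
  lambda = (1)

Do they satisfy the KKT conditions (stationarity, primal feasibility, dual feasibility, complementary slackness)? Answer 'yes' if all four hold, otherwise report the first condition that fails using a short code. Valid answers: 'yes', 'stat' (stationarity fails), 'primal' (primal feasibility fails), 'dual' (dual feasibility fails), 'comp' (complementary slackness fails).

Gradient of f: grad f(x) = Q x + c = (-6, -1)
Constraint values g_i(x) = a_i^T x - b_i:
  g_1((0, -2)) = 0
Stationarity residual: grad f(x) + sum_i lambda_i a_i = (-3, -3)
  -> stationarity FAILS
Primal feasibility (all g_i <= 0): OK
Dual feasibility (all lambda_i >= 0): OK
Complementary slackness (lambda_i * g_i(x) = 0 for all i): OK

Verdict: the first failing condition is stationarity -> stat.

stat


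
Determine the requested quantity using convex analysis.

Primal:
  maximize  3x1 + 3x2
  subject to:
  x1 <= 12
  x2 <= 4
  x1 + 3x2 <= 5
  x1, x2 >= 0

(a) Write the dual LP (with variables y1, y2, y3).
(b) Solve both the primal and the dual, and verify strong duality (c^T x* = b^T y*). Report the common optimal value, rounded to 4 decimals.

The standard primal-dual pair for 'max c^T x s.t. A x <= b, x >= 0' is:
  Dual:  min b^T y  s.t.  A^T y >= c,  y >= 0.

So the dual LP is:
  minimize  12y1 + 4y2 + 5y3
  subject to:
    y1 + y3 >= 3
    y2 + 3y3 >= 3
    y1, y2, y3 >= 0

Solving the primal: x* = (5, 0).
  primal value c^T x* = 15.
Solving the dual: y* = (0, 0, 3).
  dual value b^T y* = 15.
Strong duality: c^T x* = b^T y*. Confirmed.

15


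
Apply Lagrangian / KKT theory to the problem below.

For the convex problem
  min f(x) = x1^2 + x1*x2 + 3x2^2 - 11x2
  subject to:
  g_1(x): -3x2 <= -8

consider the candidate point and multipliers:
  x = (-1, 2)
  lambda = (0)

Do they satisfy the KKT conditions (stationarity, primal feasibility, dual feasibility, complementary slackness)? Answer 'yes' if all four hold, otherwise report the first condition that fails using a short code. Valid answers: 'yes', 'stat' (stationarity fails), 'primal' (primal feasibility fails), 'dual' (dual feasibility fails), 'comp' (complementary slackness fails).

Gradient of f: grad f(x) = Q x + c = (0, 0)
Constraint values g_i(x) = a_i^T x - b_i:
  g_1((-1, 2)) = 2
Stationarity residual: grad f(x) + sum_i lambda_i a_i = (0, 0)
  -> stationarity OK
Primal feasibility (all g_i <= 0): FAILS
Dual feasibility (all lambda_i >= 0): OK
Complementary slackness (lambda_i * g_i(x) = 0 for all i): OK

Verdict: the first failing condition is primal_feasibility -> primal.

primal


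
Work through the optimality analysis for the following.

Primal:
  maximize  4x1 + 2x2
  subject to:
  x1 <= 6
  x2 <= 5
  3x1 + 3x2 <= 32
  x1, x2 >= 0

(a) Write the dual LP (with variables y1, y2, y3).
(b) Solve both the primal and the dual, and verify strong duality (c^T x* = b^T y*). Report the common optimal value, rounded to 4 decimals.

The standard primal-dual pair for 'max c^T x s.t. A x <= b, x >= 0' is:
  Dual:  min b^T y  s.t.  A^T y >= c,  y >= 0.

So the dual LP is:
  minimize  6y1 + 5y2 + 32y3
  subject to:
    y1 + 3y3 >= 4
    y2 + 3y3 >= 2
    y1, y2, y3 >= 0

Solving the primal: x* = (6, 4.6667).
  primal value c^T x* = 33.3333.
Solving the dual: y* = (2, 0, 0.6667).
  dual value b^T y* = 33.3333.
Strong duality: c^T x* = b^T y*. Confirmed.

33.3333


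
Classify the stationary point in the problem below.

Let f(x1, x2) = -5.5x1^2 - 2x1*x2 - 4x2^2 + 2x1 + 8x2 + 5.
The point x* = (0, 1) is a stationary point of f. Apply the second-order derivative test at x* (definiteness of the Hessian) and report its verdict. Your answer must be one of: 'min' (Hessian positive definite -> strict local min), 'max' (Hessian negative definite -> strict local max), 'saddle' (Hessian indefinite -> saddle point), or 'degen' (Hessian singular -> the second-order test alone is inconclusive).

Compute the Hessian H = grad^2 f:
  H = [[-11, -2], [-2, -8]]
Verify stationarity: grad f(x*) = H x* + g = (0, 0).
Eigenvalues of H: -12, -7.
Both eigenvalues < 0, so H is negative definite -> x* is a strict local max.

max


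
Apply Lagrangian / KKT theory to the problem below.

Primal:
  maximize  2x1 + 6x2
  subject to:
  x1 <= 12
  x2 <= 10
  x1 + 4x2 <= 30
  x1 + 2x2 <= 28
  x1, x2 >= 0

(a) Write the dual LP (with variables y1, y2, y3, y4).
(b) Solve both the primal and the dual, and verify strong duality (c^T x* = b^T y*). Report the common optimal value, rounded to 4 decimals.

The standard primal-dual pair for 'max c^T x s.t. A x <= b, x >= 0' is:
  Dual:  min b^T y  s.t.  A^T y >= c,  y >= 0.

So the dual LP is:
  minimize  12y1 + 10y2 + 30y3 + 28y4
  subject to:
    y1 + y3 + y4 >= 2
    y2 + 4y3 + 2y4 >= 6
    y1, y2, y3, y4 >= 0

Solving the primal: x* = (12, 4.5).
  primal value c^T x* = 51.
Solving the dual: y* = (0.5, 0, 1.5, 0).
  dual value b^T y* = 51.
Strong duality: c^T x* = b^T y*. Confirmed.

51


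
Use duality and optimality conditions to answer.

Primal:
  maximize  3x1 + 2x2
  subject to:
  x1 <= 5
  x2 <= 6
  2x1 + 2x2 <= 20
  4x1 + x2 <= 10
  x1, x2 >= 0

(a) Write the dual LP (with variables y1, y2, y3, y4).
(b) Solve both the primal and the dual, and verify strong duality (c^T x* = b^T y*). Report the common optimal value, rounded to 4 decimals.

The standard primal-dual pair for 'max c^T x s.t. A x <= b, x >= 0' is:
  Dual:  min b^T y  s.t.  A^T y >= c,  y >= 0.

So the dual LP is:
  minimize  5y1 + 6y2 + 20y3 + 10y4
  subject to:
    y1 + 2y3 + 4y4 >= 3
    y2 + 2y3 + y4 >= 2
    y1, y2, y3, y4 >= 0

Solving the primal: x* = (1, 6).
  primal value c^T x* = 15.
Solving the dual: y* = (0, 1.25, 0, 0.75).
  dual value b^T y* = 15.
Strong duality: c^T x* = b^T y*. Confirmed.

15


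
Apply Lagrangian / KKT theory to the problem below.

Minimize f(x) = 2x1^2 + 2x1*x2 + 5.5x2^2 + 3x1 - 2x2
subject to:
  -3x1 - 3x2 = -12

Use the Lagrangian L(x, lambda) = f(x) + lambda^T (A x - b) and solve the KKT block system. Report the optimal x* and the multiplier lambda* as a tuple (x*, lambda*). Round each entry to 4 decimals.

Form the Lagrangian:
  L(x, lambda) = (1/2) x^T Q x + c^T x + lambda^T (A x - b)
Stationarity (grad_x L = 0): Q x + c + A^T lambda = 0.
Primal feasibility: A x = b.

This gives the KKT block system:
  [ Q   A^T ] [ x     ]   [-c ]
  [ A    0  ] [ lambda ] = [ b ]

Solving the linear system:
  x*      = (2.8182, 1.1818)
  lambda* = (5.5455)
  f(x*)   = 36.3182

x* = (2.8182, 1.1818), lambda* = (5.5455)


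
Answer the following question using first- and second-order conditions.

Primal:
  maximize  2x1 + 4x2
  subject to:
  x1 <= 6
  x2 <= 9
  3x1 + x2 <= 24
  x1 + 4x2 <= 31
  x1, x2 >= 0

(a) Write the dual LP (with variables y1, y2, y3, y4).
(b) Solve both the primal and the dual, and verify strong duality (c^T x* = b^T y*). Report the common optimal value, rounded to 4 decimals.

The standard primal-dual pair for 'max c^T x s.t. A x <= b, x >= 0' is:
  Dual:  min b^T y  s.t.  A^T y >= c,  y >= 0.

So the dual LP is:
  minimize  6y1 + 9y2 + 24y3 + 31y4
  subject to:
    y1 + 3y3 + y4 >= 2
    y2 + y3 + 4y4 >= 4
    y1, y2, y3, y4 >= 0

Solving the primal: x* = (5.9091, 6.2727).
  primal value c^T x* = 36.9091.
Solving the dual: y* = (0, 0, 0.3636, 0.9091).
  dual value b^T y* = 36.9091.
Strong duality: c^T x* = b^T y*. Confirmed.

36.9091


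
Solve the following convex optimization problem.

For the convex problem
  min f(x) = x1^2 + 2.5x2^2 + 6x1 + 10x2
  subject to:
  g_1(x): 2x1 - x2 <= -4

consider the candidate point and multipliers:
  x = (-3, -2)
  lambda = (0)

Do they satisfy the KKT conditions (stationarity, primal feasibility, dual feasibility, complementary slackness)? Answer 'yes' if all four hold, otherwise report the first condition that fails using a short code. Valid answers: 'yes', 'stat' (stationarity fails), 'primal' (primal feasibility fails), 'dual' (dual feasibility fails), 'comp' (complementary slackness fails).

Gradient of f: grad f(x) = Q x + c = (0, 0)
Constraint values g_i(x) = a_i^T x - b_i:
  g_1((-3, -2)) = 0
Stationarity residual: grad f(x) + sum_i lambda_i a_i = (0, 0)
  -> stationarity OK
Primal feasibility (all g_i <= 0): OK
Dual feasibility (all lambda_i >= 0): OK
Complementary slackness (lambda_i * g_i(x) = 0 for all i): OK

Verdict: yes, KKT holds.

yes


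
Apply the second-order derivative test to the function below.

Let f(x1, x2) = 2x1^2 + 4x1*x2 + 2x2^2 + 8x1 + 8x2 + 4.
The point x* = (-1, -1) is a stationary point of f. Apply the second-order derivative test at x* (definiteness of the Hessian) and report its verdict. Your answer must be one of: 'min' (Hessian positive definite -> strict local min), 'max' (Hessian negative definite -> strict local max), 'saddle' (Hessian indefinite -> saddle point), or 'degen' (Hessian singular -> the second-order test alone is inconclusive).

Compute the Hessian H = grad^2 f:
  H = [[4, 4], [4, 4]]
Verify stationarity: grad f(x*) = H x* + g = (0, 0).
Eigenvalues of H: 0, 8.
H has a zero eigenvalue (singular; positive semidefinite but not definite), so H is neither positive definite, negative definite, nor indefinite. The second-order test alone is inconclusive -> degen.
(Indeed, f is constant along the null direction of H through x*, so x* is not a strict local extremum.)

degen


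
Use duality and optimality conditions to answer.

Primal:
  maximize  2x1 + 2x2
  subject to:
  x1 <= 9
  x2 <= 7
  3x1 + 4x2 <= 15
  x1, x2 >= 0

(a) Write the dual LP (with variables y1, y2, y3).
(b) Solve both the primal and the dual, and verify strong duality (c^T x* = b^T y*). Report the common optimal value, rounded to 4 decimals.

The standard primal-dual pair for 'max c^T x s.t. A x <= b, x >= 0' is:
  Dual:  min b^T y  s.t.  A^T y >= c,  y >= 0.

So the dual LP is:
  minimize  9y1 + 7y2 + 15y3
  subject to:
    y1 + 3y3 >= 2
    y2 + 4y3 >= 2
    y1, y2, y3 >= 0

Solving the primal: x* = (5, 0).
  primal value c^T x* = 10.
Solving the dual: y* = (0, 0, 0.6667).
  dual value b^T y* = 10.
Strong duality: c^T x* = b^T y*. Confirmed.

10


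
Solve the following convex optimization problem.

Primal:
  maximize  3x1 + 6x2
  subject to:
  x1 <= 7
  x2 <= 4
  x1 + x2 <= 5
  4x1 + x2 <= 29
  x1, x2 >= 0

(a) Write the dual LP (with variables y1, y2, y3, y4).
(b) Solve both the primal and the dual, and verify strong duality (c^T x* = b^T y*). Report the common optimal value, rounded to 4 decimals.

The standard primal-dual pair for 'max c^T x s.t. A x <= b, x >= 0' is:
  Dual:  min b^T y  s.t.  A^T y >= c,  y >= 0.

So the dual LP is:
  minimize  7y1 + 4y2 + 5y3 + 29y4
  subject to:
    y1 + y3 + 4y4 >= 3
    y2 + y3 + y4 >= 6
    y1, y2, y3, y4 >= 0

Solving the primal: x* = (1, 4).
  primal value c^T x* = 27.
Solving the dual: y* = (0, 3, 3, 0).
  dual value b^T y* = 27.
Strong duality: c^T x* = b^T y*. Confirmed.

27


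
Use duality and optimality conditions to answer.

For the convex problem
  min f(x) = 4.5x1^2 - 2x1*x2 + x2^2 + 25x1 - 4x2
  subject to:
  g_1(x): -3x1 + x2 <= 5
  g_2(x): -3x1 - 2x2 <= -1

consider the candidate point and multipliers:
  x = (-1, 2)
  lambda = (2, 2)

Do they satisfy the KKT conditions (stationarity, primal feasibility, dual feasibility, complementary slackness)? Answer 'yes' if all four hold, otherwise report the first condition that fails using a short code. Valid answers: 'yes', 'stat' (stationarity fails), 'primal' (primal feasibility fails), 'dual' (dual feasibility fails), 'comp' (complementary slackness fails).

Gradient of f: grad f(x) = Q x + c = (12, 2)
Constraint values g_i(x) = a_i^T x - b_i:
  g_1((-1, 2)) = 0
  g_2((-1, 2)) = 0
Stationarity residual: grad f(x) + sum_i lambda_i a_i = (0, 0)
  -> stationarity OK
Primal feasibility (all g_i <= 0): OK
Dual feasibility (all lambda_i >= 0): OK
Complementary slackness (lambda_i * g_i(x) = 0 for all i): OK

Verdict: yes, KKT holds.

yes


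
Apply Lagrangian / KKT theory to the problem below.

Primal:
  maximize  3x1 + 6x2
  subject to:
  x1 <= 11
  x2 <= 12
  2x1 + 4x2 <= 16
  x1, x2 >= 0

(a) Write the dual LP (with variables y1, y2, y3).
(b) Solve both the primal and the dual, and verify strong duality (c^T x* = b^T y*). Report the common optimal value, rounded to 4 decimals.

The standard primal-dual pair for 'max c^T x s.t. A x <= b, x >= 0' is:
  Dual:  min b^T y  s.t.  A^T y >= c,  y >= 0.

So the dual LP is:
  minimize  11y1 + 12y2 + 16y3
  subject to:
    y1 + 2y3 >= 3
    y2 + 4y3 >= 6
    y1, y2, y3 >= 0

Solving the primal: x* = (8, 0).
  primal value c^T x* = 24.
Solving the dual: y* = (0, 0, 1.5).
  dual value b^T y* = 24.
Strong duality: c^T x* = b^T y*. Confirmed.

24


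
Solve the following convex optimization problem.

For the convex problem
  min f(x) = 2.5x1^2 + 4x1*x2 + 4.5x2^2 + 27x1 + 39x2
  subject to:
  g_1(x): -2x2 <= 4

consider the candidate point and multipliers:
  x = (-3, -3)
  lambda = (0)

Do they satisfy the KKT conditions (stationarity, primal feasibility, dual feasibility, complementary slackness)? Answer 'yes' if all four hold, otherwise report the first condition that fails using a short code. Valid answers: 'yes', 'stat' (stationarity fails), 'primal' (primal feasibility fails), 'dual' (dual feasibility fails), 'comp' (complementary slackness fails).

Gradient of f: grad f(x) = Q x + c = (0, 0)
Constraint values g_i(x) = a_i^T x - b_i:
  g_1((-3, -3)) = 2
Stationarity residual: grad f(x) + sum_i lambda_i a_i = (0, 0)
  -> stationarity OK
Primal feasibility (all g_i <= 0): FAILS
Dual feasibility (all lambda_i >= 0): OK
Complementary slackness (lambda_i * g_i(x) = 0 for all i): OK

Verdict: the first failing condition is primal_feasibility -> primal.

primal


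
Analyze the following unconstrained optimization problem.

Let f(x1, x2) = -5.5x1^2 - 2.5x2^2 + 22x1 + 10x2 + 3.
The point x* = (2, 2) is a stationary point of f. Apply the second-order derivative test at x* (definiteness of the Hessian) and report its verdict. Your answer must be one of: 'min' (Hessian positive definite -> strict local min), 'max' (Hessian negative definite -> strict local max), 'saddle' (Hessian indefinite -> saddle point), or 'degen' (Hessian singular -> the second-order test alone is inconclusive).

Compute the Hessian H = grad^2 f:
  H = [[-11, 0], [0, -5]]
Verify stationarity: grad f(x*) = H x* + g = (0, 0).
Eigenvalues of H: -11, -5.
Both eigenvalues < 0, so H is negative definite -> x* is a strict local max.

max


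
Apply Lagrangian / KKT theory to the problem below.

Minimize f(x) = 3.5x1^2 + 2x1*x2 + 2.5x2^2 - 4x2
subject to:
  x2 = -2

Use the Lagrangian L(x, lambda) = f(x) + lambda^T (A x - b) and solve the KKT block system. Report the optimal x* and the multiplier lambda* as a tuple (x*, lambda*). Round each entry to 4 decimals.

Form the Lagrangian:
  L(x, lambda) = (1/2) x^T Q x + c^T x + lambda^T (A x - b)
Stationarity (grad_x L = 0): Q x + c + A^T lambda = 0.
Primal feasibility: A x = b.

This gives the KKT block system:
  [ Q   A^T ] [ x     ]   [-c ]
  [ A    0  ] [ lambda ] = [ b ]

Solving the linear system:
  x*      = (0.5714, -2)
  lambda* = (12.8571)
  f(x*)   = 16.8571

x* = (0.5714, -2), lambda* = (12.8571)


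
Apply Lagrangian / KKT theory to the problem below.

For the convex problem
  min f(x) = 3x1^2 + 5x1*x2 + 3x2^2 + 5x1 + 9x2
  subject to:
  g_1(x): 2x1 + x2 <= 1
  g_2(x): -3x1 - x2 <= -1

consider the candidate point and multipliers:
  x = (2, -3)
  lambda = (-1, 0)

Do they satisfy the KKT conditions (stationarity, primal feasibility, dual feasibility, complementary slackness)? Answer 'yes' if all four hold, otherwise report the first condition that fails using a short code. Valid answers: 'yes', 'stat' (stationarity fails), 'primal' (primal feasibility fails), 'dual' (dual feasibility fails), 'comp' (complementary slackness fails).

Gradient of f: grad f(x) = Q x + c = (2, 1)
Constraint values g_i(x) = a_i^T x - b_i:
  g_1((2, -3)) = 0
  g_2((2, -3)) = -2
Stationarity residual: grad f(x) + sum_i lambda_i a_i = (0, 0)
  -> stationarity OK
Primal feasibility (all g_i <= 0): OK
Dual feasibility (all lambda_i >= 0): FAILS
Complementary slackness (lambda_i * g_i(x) = 0 for all i): OK

Verdict: the first failing condition is dual_feasibility -> dual.

dual


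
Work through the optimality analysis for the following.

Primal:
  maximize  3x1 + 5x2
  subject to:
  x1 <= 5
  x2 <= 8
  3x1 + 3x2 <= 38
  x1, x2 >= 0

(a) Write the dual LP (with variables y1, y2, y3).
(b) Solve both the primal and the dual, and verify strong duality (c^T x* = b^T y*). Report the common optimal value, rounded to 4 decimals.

The standard primal-dual pair for 'max c^T x s.t. A x <= b, x >= 0' is:
  Dual:  min b^T y  s.t.  A^T y >= c,  y >= 0.

So the dual LP is:
  minimize  5y1 + 8y2 + 38y3
  subject to:
    y1 + 3y3 >= 3
    y2 + 3y3 >= 5
    y1, y2, y3 >= 0

Solving the primal: x* = (4.6667, 8).
  primal value c^T x* = 54.
Solving the dual: y* = (0, 2, 1).
  dual value b^T y* = 54.
Strong duality: c^T x* = b^T y*. Confirmed.

54


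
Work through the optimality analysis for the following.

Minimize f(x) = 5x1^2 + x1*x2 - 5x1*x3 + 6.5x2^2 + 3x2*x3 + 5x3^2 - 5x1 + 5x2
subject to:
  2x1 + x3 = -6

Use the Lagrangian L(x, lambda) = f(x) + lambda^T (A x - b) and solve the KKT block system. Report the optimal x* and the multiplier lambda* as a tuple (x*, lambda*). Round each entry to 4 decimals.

Form the Lagrangian:
  L(x, lambda) = (1/2) x^T Q x + c^T x + lambda^T (A x - b)
Stationarity (grad_x L = 0): Q x + c + A^T lambda = 0.
Primal feasibility: A x = b.

This gives the KKT block system:
  [ Q   A^T ] [ x     ]   [-c ]
  [ A    0  ] [ lambda ] = [ b ]

Solving the linear system:
  x*      = (-2.0565, 0.209, -1.887)
  lambda* = (7.9605)
  f(x*)   = 29.5452

x* = (-2.0565, 0.209, -1.887), lambda* = (7.9605)


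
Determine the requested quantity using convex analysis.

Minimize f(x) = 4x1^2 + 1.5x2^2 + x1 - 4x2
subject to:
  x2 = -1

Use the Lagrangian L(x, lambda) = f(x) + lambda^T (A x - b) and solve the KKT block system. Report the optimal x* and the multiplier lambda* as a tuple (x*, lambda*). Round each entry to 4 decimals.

Form the Lagrangian:
  L(x, lambda) = (1/2) x^T Q x + c^T x + lambda^T (A x - b)
Stationarity (grad_x L = 0): Q x + c + A^T lambda = 0.
Primal feasibility: A x = b.

This gives the KKT block system:
  [ Q   A^T ] [ x     ]   [-c ]
  [ A    0  ] [ lambda ] = [ b ]

Solving the linear system:
  x*      = (-0.125, -1)
  lambda* = (7)
  f(x*)   = 5.4375

x* = (-0.125, -1), lambda* = (7)


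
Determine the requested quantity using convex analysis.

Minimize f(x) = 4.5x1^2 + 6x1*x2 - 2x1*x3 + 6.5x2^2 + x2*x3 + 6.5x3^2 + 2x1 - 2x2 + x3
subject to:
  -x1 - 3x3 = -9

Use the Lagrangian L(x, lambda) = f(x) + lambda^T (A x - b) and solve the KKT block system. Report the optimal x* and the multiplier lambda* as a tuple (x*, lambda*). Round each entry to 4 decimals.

Form the Lagrangian:
  L(x, lambda) = (1/2) x^T Q x + c^T x + lambda^T (A x - b)
Stationarity (grad_x L = 0): Q x + c + A^T lambda = 0.
Primal feasibility: A x = b.

This gives the KKT block system:
  [ Q   A^T ] [ x     ]   [-c ]
  [ A    0  ] [ lambda ] = [ b ]

Solving the linear system:
  x*      = (1.9091, -0.9091, 2.3636)
  lambda* = (9)
  f(x*)   = 44.5

x* = (1.9091, -0.9091, 2.3636), lambda* = (9)


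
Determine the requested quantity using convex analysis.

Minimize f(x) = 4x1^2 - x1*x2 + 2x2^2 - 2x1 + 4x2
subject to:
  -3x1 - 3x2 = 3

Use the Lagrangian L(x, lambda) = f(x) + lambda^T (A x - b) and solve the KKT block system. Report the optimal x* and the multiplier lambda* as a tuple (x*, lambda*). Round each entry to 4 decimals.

Form the Lagrangian:
  L(x, lambda) = (1/2) x^T Q x + c^T x + lambda^T (A x - b)
Stationarity (grad_x L = 0): Q x + c + A^T lambda = 0.
Primal feasibility: A x = b.

This gives the KKT block system:
  [ Q   A^T ] [ x     ]   [-c ]
  [ A    0  ] [ lambda ] = [ b ]

Solving the linear system:
  x*      = (0.0714, -1.0714)
  lambda* = (-0.119)
  f(x*)   = -2.0357

x* = (0.0714, -1.0714), lambda* = (-0.119)


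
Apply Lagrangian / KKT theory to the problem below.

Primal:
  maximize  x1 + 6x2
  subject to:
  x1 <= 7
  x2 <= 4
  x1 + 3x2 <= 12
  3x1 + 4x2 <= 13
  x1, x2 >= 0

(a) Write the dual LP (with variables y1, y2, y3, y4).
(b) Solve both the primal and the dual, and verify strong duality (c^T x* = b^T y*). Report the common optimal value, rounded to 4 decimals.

The standard primal-dual pair for 'max c^T x s.t. A x <= b, x >= 0' is:
  Dual:  min b^T y  s.t.  A^T y >= c,  y >= 0.

So the dual LP is:
  minimize  7y1 + 4y2 + 12y3 + 13y4
  subject to:
    y1 + y3 + 3y4 >= 1
    y2 + 3y3 + 4y4 >= 6
    y1, y2, y3, y4 >= 0

Solving the primal: x* = (0, 3.25).
  primal value c^T x* = 19.5.
Solving the dual: y* = (0, 0, 0, 1.5).
  dual value b^T y* = 19.5.
Strong duality: c^T x* = b^T y*. Confirmed.

19.5


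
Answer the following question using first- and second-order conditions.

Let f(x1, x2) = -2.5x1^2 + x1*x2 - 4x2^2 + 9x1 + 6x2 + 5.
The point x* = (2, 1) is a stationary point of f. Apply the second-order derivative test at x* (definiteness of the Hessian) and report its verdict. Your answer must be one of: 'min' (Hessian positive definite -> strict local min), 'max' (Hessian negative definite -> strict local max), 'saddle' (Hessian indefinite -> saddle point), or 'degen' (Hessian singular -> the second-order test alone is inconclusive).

Compute the Hessian H = grad^2 f:
  H = [[-5, 1], [1, -8]]
Verify stationarity: grad f(x*) = H x* + g = (0, 0).
Eigenvalues of H: -8.3028, -4.6972.
Both eigenvalues < 0, so H is negative definite -> x* is a strict local max.

max


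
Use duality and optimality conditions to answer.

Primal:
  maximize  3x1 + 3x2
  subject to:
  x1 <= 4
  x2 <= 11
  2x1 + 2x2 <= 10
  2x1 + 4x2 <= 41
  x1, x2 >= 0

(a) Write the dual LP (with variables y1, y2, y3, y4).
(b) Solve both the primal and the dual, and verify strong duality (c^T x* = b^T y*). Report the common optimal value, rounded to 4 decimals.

The standard primal-dual pair for 'max c^T x s.t. A x <= b, x >= 0' is:
  Dual:  min b^T y  s.t.  A^T y >= c,  y >= 0.

So the dual LP is:
  minimize  4y1 + 11y2 + 10y3 + 41y4
  subject to:
    y1 + 2y3 + 2y4 >= 3
    y2 + 2y3 + 4y4 >= 3
    y1, y2, y3, y4 >= 0

Solving the primal: x* = (0, 5).
  primal value c^T x* = 15.
Solving the dual: y* = (0, 0, 1.5, 0).
  dual value b^T y* = 15.
Strong duality: c^T x* = b^T y*. Confirmed.

15


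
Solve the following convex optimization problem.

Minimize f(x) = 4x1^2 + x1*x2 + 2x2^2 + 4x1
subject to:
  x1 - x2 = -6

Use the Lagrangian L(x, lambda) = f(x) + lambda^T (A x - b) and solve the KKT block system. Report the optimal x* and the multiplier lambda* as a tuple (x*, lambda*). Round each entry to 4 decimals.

Form the Lagrangian:
  L(x, lambda) = (1/2) x^T Q x + c^T x + lambda^T (A x - b)
Stationarity (grad_x L = 0): Q x + c + A^T lambda = 0.
Primal feasibility: A x = b.

This gives the KKT block system:
  [ Q   A^T ] [ x     ]   [-c ]
  [ A    0  ] [ lambda ] = [ b ]

Solving the linear system:
  x*      = (-2.4286, 3.5714)
  lambda* = (11.8571)
  f(x*)   = 30.7143

x* = (-2.4286, 3.5714), lambda* = (11.8571)


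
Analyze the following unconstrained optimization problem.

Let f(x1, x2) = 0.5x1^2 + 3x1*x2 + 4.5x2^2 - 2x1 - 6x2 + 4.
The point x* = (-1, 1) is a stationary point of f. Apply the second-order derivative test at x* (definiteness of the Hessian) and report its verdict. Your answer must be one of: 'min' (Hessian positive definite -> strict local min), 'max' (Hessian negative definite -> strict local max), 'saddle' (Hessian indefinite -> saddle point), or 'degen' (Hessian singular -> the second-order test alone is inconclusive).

Compute the Hessian H = grad^2 f:
  H = [[1, 3], [3, 9]]
Verify stationarity: grad f(x*) = H x* + g = (0, 0).
Eigenvalues of H: 0, 10.
H has a zero eigenvalue (singular; positive semidefinite but not definite), so H is neither positive definite, negative definite, nor indefinite. The second-order test alone is inconclusive -> degen.
(Indeed, f is constant along the null direction of H through x*, so x* is not a strict local extremum.)

degen


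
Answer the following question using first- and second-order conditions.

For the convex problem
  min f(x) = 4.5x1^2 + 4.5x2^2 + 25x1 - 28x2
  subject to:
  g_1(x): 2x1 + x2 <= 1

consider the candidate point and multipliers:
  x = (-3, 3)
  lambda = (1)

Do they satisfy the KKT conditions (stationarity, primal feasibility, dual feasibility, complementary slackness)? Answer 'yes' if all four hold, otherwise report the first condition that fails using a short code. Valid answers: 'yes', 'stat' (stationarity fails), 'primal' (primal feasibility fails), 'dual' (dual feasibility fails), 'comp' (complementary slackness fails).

Gradient of f: grad f(x) = Q x + c = (-2, -1)
Constraint values g_i(x) = a_i^T x - b_i:
  g_1((-3, 3)) = -4
Stationarity residual: grad f(x) + sum_i lambda_i a_i = (0, 0)
  -> stationarity OK
Primal feasibility (all g_i <= 0): OK
Dual feasibility (all lambda_i >= 0): OK
Complementary slackness (lambda_i * g_i(x) = 0 for all i): FAILS

Verdict: the first failing condition is complementary_slackness -> comp.

comp


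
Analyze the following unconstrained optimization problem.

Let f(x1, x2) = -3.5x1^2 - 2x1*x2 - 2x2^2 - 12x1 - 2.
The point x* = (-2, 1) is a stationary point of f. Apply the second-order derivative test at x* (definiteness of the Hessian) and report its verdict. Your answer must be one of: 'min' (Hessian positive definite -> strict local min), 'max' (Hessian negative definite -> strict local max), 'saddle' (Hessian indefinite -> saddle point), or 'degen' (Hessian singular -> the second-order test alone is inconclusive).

Compute the Hessian H = grad^2 f:
  H = [[-7, -2], [-2, -4]]
Verify stationarity: grad f(x*) = H x* + g = (0, 0).
Eigenvalues of H: -8, -3.
Both eigenvalues < 0, so H is negative definite -> x* is a strict local max.

max
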